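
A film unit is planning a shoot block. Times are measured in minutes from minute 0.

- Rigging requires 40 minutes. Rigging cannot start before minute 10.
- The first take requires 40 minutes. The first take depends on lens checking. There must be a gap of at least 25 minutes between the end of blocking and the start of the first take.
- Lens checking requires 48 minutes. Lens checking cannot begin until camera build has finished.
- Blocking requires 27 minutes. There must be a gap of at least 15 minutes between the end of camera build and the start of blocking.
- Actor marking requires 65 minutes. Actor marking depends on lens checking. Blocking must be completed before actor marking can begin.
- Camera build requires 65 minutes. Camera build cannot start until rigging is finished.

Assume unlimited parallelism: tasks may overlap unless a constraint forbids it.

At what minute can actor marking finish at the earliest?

228

Rigging waits on its own release at minute 10, so it starts at minute 10 and finishes at 10 + 40 = minute 50.
After rigging (finishes minute 50), camera build can start at minute 50 and finishes at minute 115.
Blocking cannot begin until camera build (finishes minute 115, plus 15-minute gap → minute 130). It runs from minute 130 to 130 + 27 = minute 157.
Lens checking waits on camera build (finishes minute 115), so it starts at minute 115 and finishes at 115 + 48 = minute 163.
Actor marking has to wait for lens checking (finishes minute 163); blocking (finishes minute 157). The latest of these is minute 163, so actor marking runs minute 163 to 163 + 65 = minute 228.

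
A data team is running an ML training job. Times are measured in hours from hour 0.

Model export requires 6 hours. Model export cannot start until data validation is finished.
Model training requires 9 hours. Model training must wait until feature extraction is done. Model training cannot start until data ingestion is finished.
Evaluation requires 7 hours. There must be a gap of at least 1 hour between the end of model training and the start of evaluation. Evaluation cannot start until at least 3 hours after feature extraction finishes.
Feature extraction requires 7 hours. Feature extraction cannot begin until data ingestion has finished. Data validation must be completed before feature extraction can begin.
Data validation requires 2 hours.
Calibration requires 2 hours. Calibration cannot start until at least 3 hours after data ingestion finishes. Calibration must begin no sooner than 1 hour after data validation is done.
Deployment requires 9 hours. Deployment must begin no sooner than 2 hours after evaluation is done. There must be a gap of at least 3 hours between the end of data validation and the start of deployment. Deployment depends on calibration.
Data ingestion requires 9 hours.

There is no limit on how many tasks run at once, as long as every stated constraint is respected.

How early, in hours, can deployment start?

35

Data validation can start immediately at hour 0; it finishes at hour 2.
Data ingestion has no prerequisites, so it starts at hour 0 and finishes at hour 9.
Calibration needs all of data ingestion (finishes hour 9, plus 3-hour gap → hour 12); data validation (finishes hour 2, plus 1-hour gap → hour 3). That puts its earliest start at hour 12; it finishes at 12 + 2 = hour 14.
Feature extraction cannot start until data ingestion (finishes hour 9); data validation (finishes hour 2). The controlling bound is hour 9, so feature extraction finishes at 9 + 7 = hour 16.
Model training needs all of feature extraction (finishes hour 16); data ingestion (finishes hour 9). That puts its earliest start at hour 16; it finishes at 16 + 9 = hour 25.
For evaluation: model training (finishes hour 25, plus 1-hour gap → hour 26); feature extraction (finishes hour 16, plus 3-hour gap → hour 19). Taking the maximum gives a start of hour 26, and it finishes at 26 + 7 = hour 33.
Deployment waits on evaluation (finishes hour 33, plus 2-hour gap → hour 35); data validation (finishes hour 2, plus 3-hour gap → hour 5); calibration (finishes hour 14). The latest of these is hour 35, which is the earliest deployment can start.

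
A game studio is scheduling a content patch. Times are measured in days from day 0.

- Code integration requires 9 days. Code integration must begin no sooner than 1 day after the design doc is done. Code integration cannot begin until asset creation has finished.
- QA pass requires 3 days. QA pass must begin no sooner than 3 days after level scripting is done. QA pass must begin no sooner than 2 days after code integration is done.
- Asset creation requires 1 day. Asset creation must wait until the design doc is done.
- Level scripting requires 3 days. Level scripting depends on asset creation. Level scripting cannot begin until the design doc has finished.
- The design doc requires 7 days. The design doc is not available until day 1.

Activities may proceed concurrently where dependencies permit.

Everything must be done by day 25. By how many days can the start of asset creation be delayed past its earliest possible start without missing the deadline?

2

The design doc cannot begin until its own release at day 1. It runs from day 1 to 1 + 7 = day 8.
Asset creation cannot begin until the design doc (finishes day 8). It runs from day 8 to 8 + 1 = day 9.

Working backward from the deadline:
QA pass has no dependents, so it just needs to finish by day 25. Starting by 25 − 3 = day 22 achieves that.
Level scripting has to be done before QA pass (must start by day 22, minus 3-day gap → day 19). That means finishing by day 19, i.e. starting by 19 − 3 = day 16.
Code integration must finish before QA pass (must start by day 22, minus 2-day gap → day 20). With a 9-day duration, code integration must start by 20 − 9 = day 11.
Asset creation feeds level scripting (must start by day 16); code integration (must start by day 11). Taking the minimum, asset creation must finish by day 11 and start by 11 − 1 = day 10.
So asset creation can start as early as day 8 and as late as day 10, giving 10 − 8 = 2 days of slack.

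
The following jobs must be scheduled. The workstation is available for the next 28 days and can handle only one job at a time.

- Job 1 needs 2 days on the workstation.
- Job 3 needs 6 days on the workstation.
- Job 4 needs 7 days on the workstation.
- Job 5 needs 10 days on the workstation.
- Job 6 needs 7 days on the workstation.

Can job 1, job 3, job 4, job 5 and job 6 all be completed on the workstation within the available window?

Running back to back, the jobs need 2 + 6 + 7 + 10 + 7 = 32 days on the workstation.
Since 32 > 28, they cannot all fit.

No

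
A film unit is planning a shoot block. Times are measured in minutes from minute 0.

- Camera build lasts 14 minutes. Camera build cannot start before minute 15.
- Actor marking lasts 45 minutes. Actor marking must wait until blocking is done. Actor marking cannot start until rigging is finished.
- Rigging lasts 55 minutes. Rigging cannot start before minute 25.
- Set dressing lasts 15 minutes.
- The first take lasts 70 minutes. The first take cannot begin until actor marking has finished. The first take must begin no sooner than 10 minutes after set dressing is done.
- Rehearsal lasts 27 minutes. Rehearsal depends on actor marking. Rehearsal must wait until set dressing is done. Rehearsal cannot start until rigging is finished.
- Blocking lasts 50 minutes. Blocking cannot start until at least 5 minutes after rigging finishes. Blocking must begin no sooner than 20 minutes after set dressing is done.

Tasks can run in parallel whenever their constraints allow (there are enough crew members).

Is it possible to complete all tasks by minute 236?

No

Camera build waits on its own release at minute 15, so it starts at minute 15 and finishes at 15 + 14 = minute 29.
Set dressing can start immediately at minute 0; it finishes at minute 15.
Rigging waits on its own release at minute 25, so it starts at minute 25 and finishes at 25 + 55 = minute 80.
Blocking needs all of rigging (finishes minute 80, plus 5-minute gap → minute 85); set dressing (finishes minute 15, plus 20-minute gap → minute 35). That puts its earliest start at minute 85; it finishes at 85 + 50 = minute 135.
Actor marking has to wait for blocking (finishes minute 135); rigging (finishes minute 80). The latest of these is minute 135, so actor marking runs minute 135 to 135 + 45 = minute 180.
The first take has to wait for actor marking (finishes minute 180); set dressing (finishes minute 15, plus 10-minute gap → minute 25). The latest of these is minute 180, so the first take runs minute 180 to 180 + 70 = minute 250.
Rehearsal cannot start until actor marking (finishes minute 180); set dressing (finishes minute 15); rigging (finishes minute 80). The controlling bound is minute 180, so rehearsal finishes at 180 + 27 = minute 207.
The earliest everything can be done is minute 250, which is after the deadline of 236, so it is not possible.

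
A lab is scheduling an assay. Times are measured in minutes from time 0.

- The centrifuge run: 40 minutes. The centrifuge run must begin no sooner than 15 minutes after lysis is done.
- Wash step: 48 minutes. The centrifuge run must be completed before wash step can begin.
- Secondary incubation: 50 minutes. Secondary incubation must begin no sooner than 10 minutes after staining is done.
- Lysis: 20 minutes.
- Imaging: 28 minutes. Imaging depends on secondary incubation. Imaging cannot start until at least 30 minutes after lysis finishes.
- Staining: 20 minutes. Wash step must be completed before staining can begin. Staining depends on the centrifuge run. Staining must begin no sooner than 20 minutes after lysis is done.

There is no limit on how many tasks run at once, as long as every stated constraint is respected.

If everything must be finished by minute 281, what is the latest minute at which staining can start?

Imaging has no dependents, so it just needs to finish by minute 281. Starting by 281 − 28 = minute 253 achieves that.
Since imaging (must start by minute 253) depends on it, secondary incubation must finish by minute 253. Backing off its 50-minute duration gives a latest start of minute 203.
Staining must finish before secondary incubation (must start by minute 203, minus 10-minute gap → minute 193). With a 20-minute duration, staining must start by 193 − 20 = minute 173.

173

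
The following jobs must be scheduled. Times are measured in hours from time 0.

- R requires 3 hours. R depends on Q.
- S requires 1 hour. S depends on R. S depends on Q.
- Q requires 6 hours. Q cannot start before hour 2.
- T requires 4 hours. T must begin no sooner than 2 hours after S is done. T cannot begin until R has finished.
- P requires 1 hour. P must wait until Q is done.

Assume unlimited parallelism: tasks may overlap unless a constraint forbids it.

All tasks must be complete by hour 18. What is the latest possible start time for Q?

To finish by hour 18, P (duration 1) must start no later than hour 17.
Nothing follows T; the deadline of hour 18 is its only limit. It must start by 18 − 4 = hour 14.
Since T (must start by hour 14, minus 2-hour gap → hour 12) depends on it, S must finish by hour 12. Backing off its 1-hour duration gives a latest start of hour 11.
R has several dependents: S (must start by hour 11); T (must start by hour 14). The earliest of those limits is hour 11, so R must start by 11 − 3 = hour 8.
Q feeds P (must start by hour 17); R (must start by hour 8); S (must start by hour 11). Taking the minimum, Q must finish by hour 8 and start by 8 − 6 = hour 2.

2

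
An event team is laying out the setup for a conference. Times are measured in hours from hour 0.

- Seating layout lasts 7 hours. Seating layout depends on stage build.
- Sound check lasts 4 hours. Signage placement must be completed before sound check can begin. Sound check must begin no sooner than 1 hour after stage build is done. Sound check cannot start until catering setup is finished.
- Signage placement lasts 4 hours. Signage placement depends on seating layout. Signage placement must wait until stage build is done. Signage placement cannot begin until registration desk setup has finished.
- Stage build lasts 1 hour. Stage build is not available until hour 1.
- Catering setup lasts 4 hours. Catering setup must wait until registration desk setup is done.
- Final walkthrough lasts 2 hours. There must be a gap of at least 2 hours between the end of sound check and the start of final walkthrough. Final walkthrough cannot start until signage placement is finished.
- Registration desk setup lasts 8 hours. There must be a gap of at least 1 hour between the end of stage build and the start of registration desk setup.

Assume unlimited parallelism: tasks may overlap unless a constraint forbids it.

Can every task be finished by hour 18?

No

Stage build waits on its own release at hour 1, so it starts at hour 1 and finishes at 1 + 1 = hour 2.
After stage build (finishes hour 2, plus 1-hour gap → hour 3), registration desk setup can start at hour 3 and finishes at hour 11.
Catering setup waits on registration desk setup (finishes hour 11), so it starts at hour 11 and finishes at 11 + 4 = hour 15.
After stage build (finishes hour 2), seating layout can start at hour 2 and finishes at hour 9.
For signage placement: seating layout (finishes hour 9); stage build (finishes hour 2); registration desk setup (finishes hour 11). Taking the maximum gives a start of hour 11, and it finishes at 11 + 4 = hour 15.
For sound check: signage placement (finishes hour 15); stage build (finishes hour 2, plus 1-hour gap → hour 3); catering setup (finishes hour 15). Taking the maximum gives a start of hour 15, and it finishes at 15 + 4 = hour 19.
Final walkthrough needs all of sound check (finishes hour 19, plus 2-hour gap → hour 21); signage placement (finishes hour 15). That puts its earliest start at hour 21; it finishes at 21 + 2 = hour 23.
The earliest everything can be done is hour 23, which is after the deadline of 18, so it is not possible.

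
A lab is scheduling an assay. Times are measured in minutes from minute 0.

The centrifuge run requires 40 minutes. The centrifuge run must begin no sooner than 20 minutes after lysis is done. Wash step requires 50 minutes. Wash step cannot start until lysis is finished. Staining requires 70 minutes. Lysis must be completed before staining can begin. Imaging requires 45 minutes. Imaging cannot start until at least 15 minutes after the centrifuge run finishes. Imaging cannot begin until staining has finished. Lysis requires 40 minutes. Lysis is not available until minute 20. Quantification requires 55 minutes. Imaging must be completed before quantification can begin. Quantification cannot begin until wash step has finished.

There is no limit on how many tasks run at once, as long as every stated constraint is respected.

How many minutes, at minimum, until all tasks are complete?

After its own release at minute 20, lysis can start at minute 20 and finishes at minute 60.
After lysis (finishes minute 60), staining can start at minute 60 and finishes at minute 130.
Wash step cannot begin until lysis (finishes minute 60). It runs from minute 60 to 60 + 50 = minute 110.
After lysis (finishes minute 60, plus 20-minute gap → minute 80), the centrifuge run can start at minute 80 and finishes at minute 120.
For imaging: the centrifuge run (finishes minute 120, plus 15-minute gap → minute 135); staining (finishes minute 130). Taking the maximum gives a start of minute 135, and it finishes at 135 + 45 = minute 180.
Quantification needs all of imaging (finishes minute 180); wash step (finishes minute 110). That puts its earliest start at minute 180; it finishes at 180 + 55 = minute 235.
All tasks are finished once the last one completes. Finish times: Lysis at 60, The centrifuge run at 120, Wash step at 110, Staining at 130, Imaging at 180, Quantification at 235. The latest is minute 235.

235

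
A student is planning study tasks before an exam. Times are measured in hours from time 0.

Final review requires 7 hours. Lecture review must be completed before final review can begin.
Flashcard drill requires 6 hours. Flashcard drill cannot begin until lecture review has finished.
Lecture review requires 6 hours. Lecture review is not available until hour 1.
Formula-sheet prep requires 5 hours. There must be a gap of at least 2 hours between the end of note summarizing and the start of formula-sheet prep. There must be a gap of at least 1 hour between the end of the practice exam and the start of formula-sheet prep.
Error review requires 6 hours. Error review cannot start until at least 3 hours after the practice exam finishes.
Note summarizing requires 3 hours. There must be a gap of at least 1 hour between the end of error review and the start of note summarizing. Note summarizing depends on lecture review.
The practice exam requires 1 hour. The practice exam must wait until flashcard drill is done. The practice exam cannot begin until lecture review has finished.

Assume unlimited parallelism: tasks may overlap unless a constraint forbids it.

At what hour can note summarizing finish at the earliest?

27

After its own release at hour 1, lecture review can start at hour 1 and finishes at hour 7.
Flashcard drill cannot begin until lecture review (finishes hour 7). It runs from hour 7 to 7 + 6 = hour 13.
The practice exam cannot start until flashcard drill (finishes hour 13); lecture review (finishes hour 7). The controlling bound is hour 13, so the practice exam finishes at 13 + 1 = hour 14.
Error review cannot begin until the practice exam (finishes hour 14, plus 3-hour gap → hour 17). It runs from hour 17 to 17 + 6 = hour 23.
Note summarizing has to wait for error review (finishes hour 23, plus 1-hour gap → hour 24); lecture review (finishes hour 7). The latest of these is hour 24, so note summarizing runs hour 24 to 24 + 3 = hour 27.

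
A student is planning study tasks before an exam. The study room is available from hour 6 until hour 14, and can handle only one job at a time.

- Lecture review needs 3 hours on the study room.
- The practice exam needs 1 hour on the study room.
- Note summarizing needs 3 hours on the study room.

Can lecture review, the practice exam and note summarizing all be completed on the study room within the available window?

The study room window is 14 − 6 = 8 hours.
Running back to back, the jobs need 3 + 1 + 3 = 7 hours on the study room.
Since 7 ≤ 8, they fit within the window.

Yes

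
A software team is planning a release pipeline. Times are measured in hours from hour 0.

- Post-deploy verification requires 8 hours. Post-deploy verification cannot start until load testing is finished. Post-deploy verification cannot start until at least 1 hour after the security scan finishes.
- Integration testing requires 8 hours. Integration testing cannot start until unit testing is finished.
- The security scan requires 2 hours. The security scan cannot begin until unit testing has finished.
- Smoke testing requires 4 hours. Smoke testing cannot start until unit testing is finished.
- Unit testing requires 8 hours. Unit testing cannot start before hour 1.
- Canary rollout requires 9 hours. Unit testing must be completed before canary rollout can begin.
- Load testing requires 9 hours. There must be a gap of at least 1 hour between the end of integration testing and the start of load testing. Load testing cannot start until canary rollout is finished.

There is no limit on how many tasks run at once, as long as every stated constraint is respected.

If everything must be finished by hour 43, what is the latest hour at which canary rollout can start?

Post-deploy verification must finish by hour 43; it takes 8 hours, so it must start by 43 − 8 = hour 35.
Load testing feeds into post-deploy verification (must start by hour 35); so load testing must finish by hour 35 and therefore start by hour 26.
Canary rollout must finish before load testing (must start by hour 26). With a 9-hour duration, canary rollout must start by 26 − 9 = hour 17.

17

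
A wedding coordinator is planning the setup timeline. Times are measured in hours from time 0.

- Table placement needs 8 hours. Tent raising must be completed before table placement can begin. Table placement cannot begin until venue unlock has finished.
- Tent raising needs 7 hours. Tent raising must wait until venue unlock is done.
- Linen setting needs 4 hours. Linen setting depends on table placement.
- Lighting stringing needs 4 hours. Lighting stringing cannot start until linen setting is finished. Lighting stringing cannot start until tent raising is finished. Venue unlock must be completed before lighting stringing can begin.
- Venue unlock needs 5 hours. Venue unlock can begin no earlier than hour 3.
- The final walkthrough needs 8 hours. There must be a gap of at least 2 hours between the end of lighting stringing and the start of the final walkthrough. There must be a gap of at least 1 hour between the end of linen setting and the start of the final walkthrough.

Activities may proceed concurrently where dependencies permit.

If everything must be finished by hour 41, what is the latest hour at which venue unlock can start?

3

Nothing follows the final walkthrough; the deadline of hour 41 is its only limit. It must start by 41 − 8 = hour 33.
Lighting stringing has to be done before the final walkthrough (must start by hour 33, minus 2-hour gap → hour 31). That means finishing by hour 31, i.e. starting by 31 − 4 = hour 27.
Linen setting has several dependents: lighting stringing (must start by hour 27); the final walkthrough (must start by hour 33, minus 1-hour gap → hour 32). The earliest of those limits is hour 27, so linen setting must start by 27 − 4 = hour 23.
Since linen setting (must start by hour 23) depends on it, table placement must finish by hour 23. Backing off its 8-hour duration gives a latest start of hour 15.
Tent raising feeds table placement (must start by hour 15); lighting stringing (must start by hour 27). Taking the minimum, tent raising must finish by hour 15 and start by 15 − 7 = hour 8.
For venue unlock: tent raising (must start by hour 8); table placement (must start by hour 15); lighting stringing (must start by hour 27). The most restrictive is hour 8; with a 5-hour duration, venue unlock must start by hour 3.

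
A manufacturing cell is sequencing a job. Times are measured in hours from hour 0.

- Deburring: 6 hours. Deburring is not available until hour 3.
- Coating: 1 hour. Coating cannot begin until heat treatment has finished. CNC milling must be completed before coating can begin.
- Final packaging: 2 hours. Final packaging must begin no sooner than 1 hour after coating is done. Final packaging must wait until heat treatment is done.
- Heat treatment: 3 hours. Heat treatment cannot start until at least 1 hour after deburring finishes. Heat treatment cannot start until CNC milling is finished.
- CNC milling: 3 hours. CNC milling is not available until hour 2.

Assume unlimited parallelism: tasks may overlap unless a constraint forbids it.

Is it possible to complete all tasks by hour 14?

No

CNC milling cannot begin until its own release at hour 2. It runs from hour 2 to 2 + 3 = hour 5.
After its own release at hour 3, deburring can start at hour 3 and finishes at hour 9.
For heat treatment: deburring (finishes hour 9, plus 1-hour gap → hour 10); CNC milling (finishes hour 5). Taking the maximum gives a start of hour 10, and it finishes at 10 + 3 = hour 13.
Coating has to wait for heat treatment (finishes hour 13); CNC milling (finishes hour 5). The latest of these is hour 13, so coating runs hour 13 to 13 + 1 = hour 14.
Final packaging needs all of coating (finishes hour 14, plus 1-hour gap → hour 15); heat treatment (finishes hour 13). That puts its earliest start at hour 15; it finishes at 15 + 2 = hour 17.
The earliest everything can be done is hour 17, which is after the deadline of 14, so it is not possible.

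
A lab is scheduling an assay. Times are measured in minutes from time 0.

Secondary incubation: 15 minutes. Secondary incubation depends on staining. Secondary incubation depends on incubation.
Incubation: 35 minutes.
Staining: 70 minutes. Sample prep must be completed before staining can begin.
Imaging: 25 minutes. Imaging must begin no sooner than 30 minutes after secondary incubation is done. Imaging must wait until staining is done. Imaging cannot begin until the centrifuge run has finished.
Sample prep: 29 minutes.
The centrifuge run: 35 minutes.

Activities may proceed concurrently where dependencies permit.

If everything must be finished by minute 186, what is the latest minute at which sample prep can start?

17

Imaging has no dependents, so it just needs to finish by minute 186. Starting by 186 − 25 = minute 161 achieves that.
Since imaging (must start by minute 161, minus 30-minute gap → minute 131) depends on it, secondary incubation must finish by minute 131. Backing off its 15-minute duration gives a latest start of minute 116.
Staining feeds secondary incubation (must start by minute 116); imaging (must start by minute 161). Taking the minimum, staining must finish by minute 116 and start by 116 − 70 = minute 46.
Sample prep feeds into staining (must start by minute 46); so sample prep must finish by minute 46 and therefore start by minute 17.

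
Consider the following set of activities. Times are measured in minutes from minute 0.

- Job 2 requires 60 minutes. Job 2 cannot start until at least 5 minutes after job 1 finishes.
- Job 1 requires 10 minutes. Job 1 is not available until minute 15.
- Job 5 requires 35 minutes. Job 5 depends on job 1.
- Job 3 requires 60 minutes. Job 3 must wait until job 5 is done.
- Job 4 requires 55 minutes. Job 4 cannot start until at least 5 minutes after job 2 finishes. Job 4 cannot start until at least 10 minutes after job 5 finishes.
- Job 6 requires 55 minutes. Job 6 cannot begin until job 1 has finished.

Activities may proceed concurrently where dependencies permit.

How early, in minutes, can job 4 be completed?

150

Job 1 waits on its own release at minute 15, so it starts at minute 15 and finishes at 15 + 10 = minute 25.
Job 5 waits on job 1 (finishes minute 25), so it starts at minute 25 and finishes at 25 + 35 = minute 60.
After job 1 (finishes minute 25, plus 5-minute gap → minute 30), job 2 can start at minute 30 and finishes at minute 90.
Job 4 cannot start until job 2 (finishes minute 90, plus 5-minute gap → minute 95); job 5 (finishes minute 60, plus 10-minute gap → minute 70). The controlling bound is minute 95, so job 4 finishes at 95 + 55 = minute 150.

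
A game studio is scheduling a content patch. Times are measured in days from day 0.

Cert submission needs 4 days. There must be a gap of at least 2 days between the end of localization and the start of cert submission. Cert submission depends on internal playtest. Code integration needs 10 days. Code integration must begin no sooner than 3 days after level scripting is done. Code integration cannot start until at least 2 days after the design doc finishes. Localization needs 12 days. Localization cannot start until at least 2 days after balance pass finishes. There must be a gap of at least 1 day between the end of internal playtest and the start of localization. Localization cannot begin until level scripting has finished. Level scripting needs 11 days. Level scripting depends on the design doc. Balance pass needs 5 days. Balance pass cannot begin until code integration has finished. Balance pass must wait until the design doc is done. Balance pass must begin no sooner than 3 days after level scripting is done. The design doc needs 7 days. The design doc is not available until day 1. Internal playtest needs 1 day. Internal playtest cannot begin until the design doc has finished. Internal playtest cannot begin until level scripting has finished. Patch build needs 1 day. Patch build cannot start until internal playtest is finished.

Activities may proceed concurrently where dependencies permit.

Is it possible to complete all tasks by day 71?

After its own release at day 1, the design doc can start at day 1 and finishes at day 8.
After the design doc (finishes day 8), level scripting can start at day 8 and finishes at day 19.
Internal playtest cannot start until the design doc (finishes day 8); level scripting (finishes day 19). The controlling bound is day 19, so internal playtest finishes at 19 + 1 = day 20.
Patch build waits on internal playtest (finishes day 20), so it starts at day 20 and finishes at 20 + 1 = day 21.
Code integration has to wait for level scripting (finishes day 19, plus 3-day gap → day 22); the design doc (finishes day 8, plus 2-day gap → day 10). The latest of these is day 22, so code integration runs day 22 to 22 + 10 = day 32.
Balance pass has to wait for code integration (finishes day 32); the design doc (finishes day 8); level scripting (finishes day 19, plus 3-day gap → day 22). The latest of these is day 32, so balance pass runs day 32 to 32 + 5 = day 37.
Localization cannot start until balance pass (finishes day 37, plus 2-day gap → day 39); internal playtest (finishes day 20, plus 1-day gap → day 21); level scripting (finishes day 19). The controlling bound is day 39, so localization finishes at 39 + 12 = day 51.
Cert submission cannot start until localization (finishes day 51, plus 2-day gap → day 53); internal playtest (finishes day 20). The controlling bound is day 53, so cert submission finishes at 53 + 4 = day 57.
Every task is finished by day 57, which is no later than the deadline of 71, so the schedule is feasible.

Yes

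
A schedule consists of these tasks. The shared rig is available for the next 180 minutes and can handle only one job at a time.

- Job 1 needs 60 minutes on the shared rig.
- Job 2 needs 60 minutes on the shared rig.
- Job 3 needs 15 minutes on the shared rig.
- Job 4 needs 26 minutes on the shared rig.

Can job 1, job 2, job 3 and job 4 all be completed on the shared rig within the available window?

Running back to back, the jobs need 60 + 60 + 15 + 26 = 161 minutes on the shared rig.
Since 161 ≤ 180, they fit within the window.

Yes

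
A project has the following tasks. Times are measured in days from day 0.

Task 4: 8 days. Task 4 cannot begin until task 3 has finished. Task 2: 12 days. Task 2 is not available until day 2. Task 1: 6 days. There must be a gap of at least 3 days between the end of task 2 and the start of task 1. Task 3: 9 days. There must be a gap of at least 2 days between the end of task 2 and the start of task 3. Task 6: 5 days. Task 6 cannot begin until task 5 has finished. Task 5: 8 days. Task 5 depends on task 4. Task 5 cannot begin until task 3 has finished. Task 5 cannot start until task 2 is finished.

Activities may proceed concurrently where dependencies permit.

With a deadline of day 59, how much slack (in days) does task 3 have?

13

After its own release at day 2, task 2 can start at day 2 and finishes at day 14.
Task 3 waits on task 2 (finishes day 14, plus 2-day gap → day 16), so it starts at day 16 and finishes at 16 + 9 = day 25.

Working backward from the deadline:
Task 6 has no dependents, so it just needs to finish by day 59. Starting by 59 − 5 = day 54 achieves that.
Task 5 has to be done before task 6 (must start by day 54). That means finishing by day 54, i.e. starting by 54 − 8 = day 46.
Task 4 feeds into task 5 (must start by day 46); so task 4 must finish by day 46 and therefore start by day 38.
Task 3 must finish in time for task 4 (must start by day 38); task 5 (must start by day 46). The tightest is day 38, so task 3 must start by 38 − 9 = day 29.
So task 3 can start as early as day 16 and as late as day 29, giving 29 − 16 = 13 days of slack.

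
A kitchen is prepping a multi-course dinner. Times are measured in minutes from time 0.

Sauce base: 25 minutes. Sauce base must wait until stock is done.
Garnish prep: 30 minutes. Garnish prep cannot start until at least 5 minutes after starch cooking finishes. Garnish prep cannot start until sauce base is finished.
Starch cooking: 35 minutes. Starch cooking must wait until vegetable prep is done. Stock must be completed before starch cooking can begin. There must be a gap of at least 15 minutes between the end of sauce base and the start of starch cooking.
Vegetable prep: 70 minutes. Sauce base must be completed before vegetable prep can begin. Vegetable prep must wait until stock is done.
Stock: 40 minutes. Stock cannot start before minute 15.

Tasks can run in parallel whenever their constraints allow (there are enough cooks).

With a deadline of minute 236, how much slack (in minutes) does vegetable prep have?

Stock cannot begin until its own release at minute 15. It runs from minute 15 to 15 + 40 = minute 55.
Sauce base cannot begin until stock (finishes minute 55). It runs from minute 55 to 55 + 25 = minute 80.
For vegetable prep: sauce base (finishes minute 80); stock (finishes minute 55). Taking the maximum gives a start of minute 80, and it finishes at 80 + 70 = minute 150.

Working backward from the deadline:
Garnish prep has no dependents, so it just needs to finish by minute 236. Starting by 236 − 30 = minute 206 achieves that.
Starch cooking feeds into garnish prep (must start by minute 206, minus 5-minute gap → minute 201); so starch cooking must finish by minute 201 and therefore start by minute 166.
Vegetable prep feeds into starch cooking (must start by minute 166); so vegetable prep must finish by minute 166 and therefore start by minute 96.
So vegetable prep can start as early as minute 80 and as late as minute 96, giving 96 − 80 = 16 minutes of slack.

16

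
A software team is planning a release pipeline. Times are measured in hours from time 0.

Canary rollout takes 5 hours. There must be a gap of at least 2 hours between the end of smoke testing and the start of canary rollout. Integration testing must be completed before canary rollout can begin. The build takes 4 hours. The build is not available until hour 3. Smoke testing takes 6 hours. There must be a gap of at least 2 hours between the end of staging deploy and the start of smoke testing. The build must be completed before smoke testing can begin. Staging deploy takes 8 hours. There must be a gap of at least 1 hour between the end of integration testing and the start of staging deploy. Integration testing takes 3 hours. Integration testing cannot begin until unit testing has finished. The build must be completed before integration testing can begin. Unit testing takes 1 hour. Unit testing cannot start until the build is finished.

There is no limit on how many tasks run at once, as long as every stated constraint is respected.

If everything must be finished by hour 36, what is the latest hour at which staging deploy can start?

13

To finish by hour 36, canary rollout (duration 5) must start no later than hour 31.
Smoke testing must finish before canary rollout (must start by hour 31, minus 2-hour gap → hour 29). With a 6-hour duration, smoke testing must start by 29 − 6 = hour 23.
Staging deploy has to be done before smoke testing (must start by hour 23, minus 2-hour gap → hour 21). That means finishing by hour 21, i.e. starting by 21 − 8 = hour 13.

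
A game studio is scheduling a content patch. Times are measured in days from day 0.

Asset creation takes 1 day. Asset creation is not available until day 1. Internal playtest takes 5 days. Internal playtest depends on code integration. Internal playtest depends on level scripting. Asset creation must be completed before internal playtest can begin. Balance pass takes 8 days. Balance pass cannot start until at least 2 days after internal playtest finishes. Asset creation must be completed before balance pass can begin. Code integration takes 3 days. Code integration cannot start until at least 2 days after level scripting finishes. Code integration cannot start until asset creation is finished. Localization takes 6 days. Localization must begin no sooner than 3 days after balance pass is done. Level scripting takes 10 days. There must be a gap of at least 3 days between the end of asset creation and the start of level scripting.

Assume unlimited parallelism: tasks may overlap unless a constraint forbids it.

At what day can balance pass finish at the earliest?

Asset creation cannot begin until its own release at day 1. It runs from day 1 to 1 + 1 = day 2.
Level scripting cannot begin until asset creation (finishes day 2, plus 3-day gap → day 5). It runs from day 5 to 5 + 10 = day 15.
Code integration has to wait for level scripting (finishes day 15, plus 2-day gap → day 17); asset creation (finishes day 2). The latest of these is day 17, so code integration runs day 17 to 17 + 3 = day 20.
For internal playtest: code integration (finishes day 20); level scripting (finishes day 15); asset creation (finishes day 2). Taking the maximum gives a start of day 20, and it finishes at 20 + 5 = day 25.
For balance pass: internal playtest (finishes day 25, plus 2-day gap → day 27); asset creation (finishes day 2). Taking the maximum gives a start of day 27, and it finishes at 27 + 8 = day 35.

35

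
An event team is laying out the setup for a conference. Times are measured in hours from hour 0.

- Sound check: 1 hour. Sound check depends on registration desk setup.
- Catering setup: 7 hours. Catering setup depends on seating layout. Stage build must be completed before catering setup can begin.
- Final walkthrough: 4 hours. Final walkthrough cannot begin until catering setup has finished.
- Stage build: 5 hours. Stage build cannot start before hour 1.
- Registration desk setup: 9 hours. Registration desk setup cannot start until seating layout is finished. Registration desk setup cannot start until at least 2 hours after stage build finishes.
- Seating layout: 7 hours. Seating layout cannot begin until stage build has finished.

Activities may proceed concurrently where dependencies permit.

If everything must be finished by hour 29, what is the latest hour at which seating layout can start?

11

Nothing follows sound check; the deadline of hour 29 is its only limit. It must start by 29 − 1 = hour 28.
Registration desk setup feeds into sound check (must start by hour 28); so registration desk setup must finish by hour 28 and therefore start by hour 19.
Nothing follows final walkthrough; the deadline of hour 29 is its only limit. It must start by 29 − 4 = hour 25.
Catering setup must finish before final walkthrough (must start by hour 25). With a 7-hour duration, catering setup must start by 25 − 7 = hour 18.
Seating layout must finish in time for registration desk setup (must start by hour 19); catering setup (must start by hour 18). The tightest is hour 18, so seating layout must start by 18 − 7 = hour 11.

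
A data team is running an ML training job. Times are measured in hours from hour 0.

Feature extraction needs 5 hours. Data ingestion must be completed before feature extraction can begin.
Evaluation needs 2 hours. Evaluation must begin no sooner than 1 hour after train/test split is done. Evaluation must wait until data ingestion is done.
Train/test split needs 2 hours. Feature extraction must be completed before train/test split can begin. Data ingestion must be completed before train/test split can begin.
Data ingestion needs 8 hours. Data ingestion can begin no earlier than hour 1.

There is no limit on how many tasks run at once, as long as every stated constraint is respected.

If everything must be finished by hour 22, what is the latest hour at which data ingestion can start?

4

Evaluation must finish by hour 22; it takes 2 hours, so it must start by 22 − 2 = hour 20.
Train/test split must finish before evaluation (must start by hour 20, minus 1-hour gap → hour 19). With a 2-hour duration, train/test split must start by 19 − 2 = hour 17.
Since train/test split (must start by hour 17) depends on it, feature extraction must finish by hour 17. Backing off its 5-hour duration gives a latest start of hour 12.
Data ingestion must finish in time for feature extraction (must start by hour 12); train/test split (must start by hour 17); evaluation (must start by hour 20). The tightest is hour 12, so data ingestion must start by 12 − 8 = hour 4.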